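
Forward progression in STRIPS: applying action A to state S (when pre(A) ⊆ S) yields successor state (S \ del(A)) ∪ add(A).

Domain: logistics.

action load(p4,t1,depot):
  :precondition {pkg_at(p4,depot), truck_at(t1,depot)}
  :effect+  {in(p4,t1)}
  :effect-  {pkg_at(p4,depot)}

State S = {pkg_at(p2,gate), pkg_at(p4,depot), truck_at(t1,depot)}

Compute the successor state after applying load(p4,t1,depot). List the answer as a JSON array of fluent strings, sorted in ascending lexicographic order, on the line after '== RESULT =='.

Compute (S \ del) ∪ add:
  pre ⊆ S: {pkg_at(p4,depot), truck_at(t1,depot)} ⊆ S  — applicable
  S \ del = {pkg_at(p2,gate), truck_at(t1,depot)}
  ∪ add   = {in(p4,t1), pkg_at(p2,gate), truck_at(t1,depot)}

== RESULT ==
["in(p4,t1)", "pkg_at(p2,gate)", "truck_at(t1,depot)"]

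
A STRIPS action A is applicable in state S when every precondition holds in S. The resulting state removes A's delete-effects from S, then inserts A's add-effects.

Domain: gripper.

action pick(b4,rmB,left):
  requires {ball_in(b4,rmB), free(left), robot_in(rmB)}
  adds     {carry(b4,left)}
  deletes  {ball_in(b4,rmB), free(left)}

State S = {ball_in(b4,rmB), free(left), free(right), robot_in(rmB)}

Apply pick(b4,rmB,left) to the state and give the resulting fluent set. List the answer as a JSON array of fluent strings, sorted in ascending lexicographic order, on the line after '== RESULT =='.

Compute (S \ del) ∪ add:
  pre ⊆ S: {ball_in(b4,rmB), free(left), robot_in(rmB)} ⊆ S  — applicable
  S \ del = {free(right), robot_in(rmB)}
  ∪ add   = {carry(b4,left), free(right), robot_in(rmB)}

== RESULT ==
["carry(b4,left)", "free(right)", "robot_in(rmB)"]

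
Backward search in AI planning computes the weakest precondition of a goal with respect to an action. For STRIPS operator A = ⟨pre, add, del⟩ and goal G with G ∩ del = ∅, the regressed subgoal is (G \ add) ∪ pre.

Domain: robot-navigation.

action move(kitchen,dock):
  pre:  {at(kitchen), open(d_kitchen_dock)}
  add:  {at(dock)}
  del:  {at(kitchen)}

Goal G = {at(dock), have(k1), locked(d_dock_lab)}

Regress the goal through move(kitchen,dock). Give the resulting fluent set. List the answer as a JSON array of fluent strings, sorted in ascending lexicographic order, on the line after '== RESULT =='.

Compute (G \ add) ∪ pre:
  G ∩ del = {}  (empty — regression defined)
  G \ add = {at(dock), have(k1), locked(d_dock_lab)} \ {at(dock)} = {have(k1), locked(d_dock_lab)}
  ∪ pre   = {have(k1), locked(d_dock_lab)} ∪ {at(kitchen), open(d_kitchen_dock)}
          = {at(kitchen), have(k1), locked(d_dock_lab), open(d_kitchen_dock)}

== RESULT ==
["at(kitchen)", "have(k1)", "locked(d_dock_lab)", "open(d_kitchen_dock)"]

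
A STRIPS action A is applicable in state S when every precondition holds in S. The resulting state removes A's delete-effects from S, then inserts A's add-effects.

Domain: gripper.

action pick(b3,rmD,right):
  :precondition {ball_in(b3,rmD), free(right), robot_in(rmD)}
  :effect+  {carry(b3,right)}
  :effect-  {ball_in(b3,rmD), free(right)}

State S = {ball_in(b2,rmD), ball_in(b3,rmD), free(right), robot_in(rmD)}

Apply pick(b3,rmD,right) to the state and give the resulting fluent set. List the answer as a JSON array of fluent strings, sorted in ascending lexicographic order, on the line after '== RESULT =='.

Compute (S \ del) ∪ add:
  pre ⊆ S: {ball_in(b3,rmD), free(right), robot_in(rmD)} ⊆ S  — applicable
  S \ del = {ball_in(b2,rmD), robot_in(rmD)}
  ∪ add   = {ball_in(b2,rmD), carry(b3,right), robot_in(rmD)}

== RESULT ==
["ball_in(b2,rmD)", "carry(b3,right)", "robot_in(rmD)"]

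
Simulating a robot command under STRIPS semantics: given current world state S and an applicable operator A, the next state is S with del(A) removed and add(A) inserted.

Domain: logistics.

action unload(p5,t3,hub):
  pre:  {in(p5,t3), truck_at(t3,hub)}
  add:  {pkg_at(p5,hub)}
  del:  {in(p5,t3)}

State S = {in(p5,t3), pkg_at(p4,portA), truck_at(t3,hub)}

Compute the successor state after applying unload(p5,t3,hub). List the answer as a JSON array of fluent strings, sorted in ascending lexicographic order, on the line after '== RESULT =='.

Compute (S \ del) ∪ add:
  pre ⊆ S: {in(p5,t3), truck_at(t3,hub)} ⊆ S  — applicable
  S \ del = {pkg_at(p4,portA), truck_at(t3,hub)}
  ∪ add   = {pkg_at(p4,portA), pkg_at(p5,hub), truck_at(t3,hub)}

== RESULT ==
["pkg_at(p4,portA)", "pkg_at(p5,hub)", "truck_at(t3,hub)"]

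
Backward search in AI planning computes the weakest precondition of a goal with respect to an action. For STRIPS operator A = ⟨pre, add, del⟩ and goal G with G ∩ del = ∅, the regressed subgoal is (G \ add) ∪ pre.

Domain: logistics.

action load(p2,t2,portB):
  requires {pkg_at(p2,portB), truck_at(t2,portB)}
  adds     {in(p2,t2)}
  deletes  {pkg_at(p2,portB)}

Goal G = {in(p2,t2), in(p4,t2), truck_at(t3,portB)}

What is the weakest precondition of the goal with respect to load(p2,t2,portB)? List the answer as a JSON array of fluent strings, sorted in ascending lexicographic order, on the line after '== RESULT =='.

Regress:
  G ∩ del = {}  (empty — regression defined)
  G \ add = {in(p2,t2), in(p4,t2), truck_at(t3,portB)} \ {in(p2,t2)} = {in(p4,t2), truck_at(t3,portB)}
  ∪ pre   = {in(p4,t2), truck_at(t3,portB)} ∪ {pkg_at(p2,portB), truck_at(t2,portB)}
          = {in(p4,t2), pkg_at(p2,portB), truck_at(t2,portB), truck_at(t3,portB)}

== RESULT ==
["in(p4,t2)", "pkg_at(p2,portB)", "truck_at(t2,portB)", "truck_at(t3,portB)"]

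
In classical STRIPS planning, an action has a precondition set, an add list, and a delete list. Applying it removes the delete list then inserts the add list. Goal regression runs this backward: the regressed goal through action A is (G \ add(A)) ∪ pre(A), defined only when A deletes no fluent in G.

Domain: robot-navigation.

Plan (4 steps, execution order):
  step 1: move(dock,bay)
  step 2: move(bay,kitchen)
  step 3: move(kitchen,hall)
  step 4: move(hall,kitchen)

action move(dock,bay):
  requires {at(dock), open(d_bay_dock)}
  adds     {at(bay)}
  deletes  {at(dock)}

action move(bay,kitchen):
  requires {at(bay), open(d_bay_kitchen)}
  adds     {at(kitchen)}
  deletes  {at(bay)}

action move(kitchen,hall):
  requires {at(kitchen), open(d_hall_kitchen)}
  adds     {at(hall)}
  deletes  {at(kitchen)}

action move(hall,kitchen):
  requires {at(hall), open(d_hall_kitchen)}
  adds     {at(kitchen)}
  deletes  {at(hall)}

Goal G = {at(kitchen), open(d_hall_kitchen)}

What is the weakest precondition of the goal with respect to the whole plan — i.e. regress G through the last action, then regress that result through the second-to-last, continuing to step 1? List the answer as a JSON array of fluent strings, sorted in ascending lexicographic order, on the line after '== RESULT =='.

Work backward from the goal:
  through step 4 (move(hall,kitchen)): drop {at(kitchen)}, keep {open(d_hall_kitchen)}, require {at(hall), open(d_hall_kitchen)}
    → {at(hall), open(d_hall_kitchen)}
  through step 3 (move(kitchen,hall)): drop {at(hall)}, keep {open(d_hall_kitchen)}, require {at(kitchen), open(d_hall_kitchen)}
    → {at(kitchen), open(d_hall_kitchen)}
  through step 2 (move(bay,kitchen)): drop {at(kitchen)}, keep {open(d_hall_kitchen)}, require {at(bay), open(d_bay_kitchen)}
    → {at(bay), open(d_bay_kitchen), open(d_hall_kitchen)}
  through step 1 (move(dock,bay)): drop {at(bay)}, keep {open(d_bay_kitchen), open(d_hall_kitchen)}, require {at(dock), open(d_bay_dock)}
    → {at(dock), open(d_bay_dock), open(d_bay_kitchen), open(d_hall_kitchen)}

== RESULT ==
["at(dock)", "open(d_bay_dock)", "open(d_bay_kitchen)", "open(d_hall_kitchen)"]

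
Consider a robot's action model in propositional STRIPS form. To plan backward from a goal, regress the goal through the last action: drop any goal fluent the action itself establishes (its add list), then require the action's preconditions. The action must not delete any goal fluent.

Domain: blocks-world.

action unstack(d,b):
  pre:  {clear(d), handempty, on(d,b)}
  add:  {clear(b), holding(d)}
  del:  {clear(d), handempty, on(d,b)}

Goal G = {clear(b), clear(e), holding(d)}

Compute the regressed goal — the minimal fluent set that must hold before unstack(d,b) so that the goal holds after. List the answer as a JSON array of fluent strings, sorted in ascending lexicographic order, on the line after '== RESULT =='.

Compute (G \ add) ∪ pre:
  G ∩ del = {}  (empty — regression defined)
  G \ add = {clear(b), clear(e), holding(d)} \ {clear(b), holding(d)} = {clear(e)}
  ∪ pre   = {clear(e)} ∪ {clear(d), handempty, on(d,b)}
          = {clear(d), clear(e), handempty, on(d,b)}

== RESULT ==
["clear(d)", "clear(e)", "handempty", "on(d,b)"]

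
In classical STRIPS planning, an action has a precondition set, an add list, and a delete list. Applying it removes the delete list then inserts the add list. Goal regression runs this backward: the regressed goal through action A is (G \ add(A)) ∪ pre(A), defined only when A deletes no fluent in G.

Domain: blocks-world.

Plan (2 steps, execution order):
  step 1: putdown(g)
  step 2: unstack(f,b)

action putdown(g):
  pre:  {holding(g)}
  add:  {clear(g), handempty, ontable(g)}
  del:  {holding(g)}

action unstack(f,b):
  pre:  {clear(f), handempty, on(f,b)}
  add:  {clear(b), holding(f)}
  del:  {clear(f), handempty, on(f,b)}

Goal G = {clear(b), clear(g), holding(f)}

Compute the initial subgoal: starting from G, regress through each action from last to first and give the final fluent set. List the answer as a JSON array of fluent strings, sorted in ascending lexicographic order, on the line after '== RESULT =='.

Work backward from the goal:
  through step 2 (unstack(f,b)): drop {clear(b), holding(f)}, keep {clear(g)}, require {clear(f), handempty, on(f,b)}
    → {clear(f), clear(g), handempty, on(f,b)}
  through step 1 (putdown(g)): drop {clear(g), handempty}, keep {clear(f), on(f,b)}, require {holding(g)}
    → {clear(f), holding(g), on(f,b)}

== RESULT ==
["clear(f)", "holding(g)", "on(f,b)"]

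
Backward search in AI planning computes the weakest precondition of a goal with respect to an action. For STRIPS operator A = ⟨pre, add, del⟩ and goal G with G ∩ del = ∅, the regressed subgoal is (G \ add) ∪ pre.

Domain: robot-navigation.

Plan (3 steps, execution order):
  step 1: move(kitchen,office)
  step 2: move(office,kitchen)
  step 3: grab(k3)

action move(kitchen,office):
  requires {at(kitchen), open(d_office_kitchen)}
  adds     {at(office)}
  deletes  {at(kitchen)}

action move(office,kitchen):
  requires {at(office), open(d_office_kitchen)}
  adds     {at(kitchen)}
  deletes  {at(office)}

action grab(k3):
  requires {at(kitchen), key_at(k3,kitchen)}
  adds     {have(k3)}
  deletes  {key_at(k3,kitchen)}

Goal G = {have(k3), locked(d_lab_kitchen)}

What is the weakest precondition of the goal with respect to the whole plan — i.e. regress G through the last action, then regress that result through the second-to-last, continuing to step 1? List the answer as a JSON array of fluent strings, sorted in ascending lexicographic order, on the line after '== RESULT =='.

Work backward from the goal:
  through step 3 (grab(k3)): drop {have(k3)}, keep {locked(d_lab_kitchen)}, require {at(kitchen), key_at(k3,kitchen)}
    → {at(kitchen), key_at(k3,kitchen), locked(d_lab_kitchen)}
  through step 2 (move(office,kitchen)): drop {at(kitchen)}, keep {key_at(k3,kitchen), locked(d_lab_kitchen)}, require {at(office), open(d_office_kitchen)}
    → {at(office), key_at(k3,kitchen), locked(d_lab_kitchen), open(d_office_kitchen)}
  through step 1 (move(kitchen,office)): drop {at(office)}, keep {key_at(k3,kitchen), locked(d_lab_kitchen), open(d_office_kitchen)}, require {at(kitchen), open(d_office_kitchen)}
    → {at(kitchen), key_at(k3,kitchen), locked(d_lab_kitchen), open(d_office_kitchen)}

== RESULT ==
["at(kitchen)", "key_at(k3,kitchen)", "locked(d_lab_kitchen)", "open(d_office_kitchen)"]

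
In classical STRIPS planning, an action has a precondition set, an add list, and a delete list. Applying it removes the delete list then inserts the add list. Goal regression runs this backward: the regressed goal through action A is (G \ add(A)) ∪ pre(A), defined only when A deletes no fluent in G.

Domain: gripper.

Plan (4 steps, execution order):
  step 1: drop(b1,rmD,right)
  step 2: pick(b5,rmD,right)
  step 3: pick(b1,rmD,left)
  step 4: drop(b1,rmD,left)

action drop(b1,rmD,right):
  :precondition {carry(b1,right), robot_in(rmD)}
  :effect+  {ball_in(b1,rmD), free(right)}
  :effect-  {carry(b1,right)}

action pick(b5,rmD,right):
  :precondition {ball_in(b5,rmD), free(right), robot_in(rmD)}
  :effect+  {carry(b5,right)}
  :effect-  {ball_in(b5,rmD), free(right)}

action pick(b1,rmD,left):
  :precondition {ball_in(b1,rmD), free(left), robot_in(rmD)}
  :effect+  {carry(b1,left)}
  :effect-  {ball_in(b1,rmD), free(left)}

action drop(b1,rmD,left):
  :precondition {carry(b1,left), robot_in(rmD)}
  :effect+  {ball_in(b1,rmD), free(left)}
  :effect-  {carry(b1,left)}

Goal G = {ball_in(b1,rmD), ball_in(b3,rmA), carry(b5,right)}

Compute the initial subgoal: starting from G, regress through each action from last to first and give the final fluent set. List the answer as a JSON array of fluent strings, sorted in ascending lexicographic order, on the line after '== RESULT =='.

Work backward from the goal:
  through step 4 (drop(b1,rmD,left)): drop {ball_in(b1,rmD)}, keep {ball_in(b3,rmA), carry(b5,right)}, require {carry(b1,left), robot_in(rmD)}
    → {ball_in(b3,rmA), carry(b1,left), carry(b5,right), robot_in(rmD)}
  through step 3 (pick(b1,rmD,left)): drop {carry(b1,left)}, keep {ball_in(b3,rmA), carry(b5,right), robot_in(rmD)}, require {ball_in(b1,rmD), free(left), robot_in(rmD)}
    → {ball_in(b1,rmD), ball_in(b3,rmA), carry(b5,right), free(left), robot_in(rmD)}
  through step 2 (pick(b5,rmD,right)): drop {carry(b5,right)}, keep {ball_in(b1,rmD), ball_in(b3,rmA), free(left), robot_in(rmD)}, require {ball_in(b5,rmD), free(right), robot_in(rmD)}
    → {ball_in(b1,rmD), ball_in(b3,rmA), ball_in(b5,rmD), free(left), free(right), robot_in(rmD)}
  through step 1 (drop(b1,rmD,right)): drop {ball_in(b1,rmD), free(right)}, keep {ball_in(b3,rmA), ball_in(b5,rmD), free(left), robot_in(rmD)}, require {carry(b1,right), robot_in(rmD)}
    → {ball_in(b3,rmA), ball_in(b5,rmD), carry(b1,right), free(left), robot_in(rmD)}

== RESULT ==
["ball_in(b3,rmA)", "ball_in(b5,rmD)", "carry(b1,right)", "free(left)", "robot_in(rmD)"]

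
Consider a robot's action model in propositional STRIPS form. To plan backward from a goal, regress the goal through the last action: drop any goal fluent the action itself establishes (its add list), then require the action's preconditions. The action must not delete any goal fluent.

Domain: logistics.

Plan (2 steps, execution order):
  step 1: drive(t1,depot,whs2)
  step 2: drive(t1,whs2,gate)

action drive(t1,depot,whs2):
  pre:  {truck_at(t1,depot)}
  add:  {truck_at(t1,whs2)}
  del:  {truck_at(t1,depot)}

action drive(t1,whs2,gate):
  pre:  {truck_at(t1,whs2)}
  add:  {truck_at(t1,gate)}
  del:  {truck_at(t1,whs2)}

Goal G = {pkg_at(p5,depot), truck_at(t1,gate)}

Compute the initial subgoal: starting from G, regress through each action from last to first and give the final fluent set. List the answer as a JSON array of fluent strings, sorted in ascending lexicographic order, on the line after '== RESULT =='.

Work backward from the goal:
  through step 2 (drive(t1,whs2,gate)): drop {truck_at(t1,gate)}, keep {pkg_at(p5,depot)}, require {truck_at(t1,whs2)}
    → {pkg_at(p5,depot), truck_at(t1,whs2)}
  through step 1 (drive(t1,depot,whs2)): drop {truck_at(t1,whs2)}, keep {pkg_at(p5,depot)}, require {truck_at(t1,depot)}
    → {pkg_at(p5,depot), truck_at(t1,depot)}

== RESULT ==
["pkg_at(p5,depot)", "truck_at(t1,depot)"]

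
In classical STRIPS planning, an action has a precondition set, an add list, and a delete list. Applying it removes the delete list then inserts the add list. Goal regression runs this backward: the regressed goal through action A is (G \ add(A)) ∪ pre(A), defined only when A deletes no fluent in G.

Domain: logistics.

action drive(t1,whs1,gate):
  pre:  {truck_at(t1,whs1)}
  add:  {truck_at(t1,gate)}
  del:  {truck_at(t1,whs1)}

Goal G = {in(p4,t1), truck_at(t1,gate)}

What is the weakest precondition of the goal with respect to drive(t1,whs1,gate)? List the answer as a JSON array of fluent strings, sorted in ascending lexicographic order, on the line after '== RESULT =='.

Compute (G \ add) ∪ pre:
  G ∩ del = {}  (empty — regression defined)
  G \ add = {in(p4,t1), truck_at(t1,gate)} \ {truck_at(t1,gate)} = {in(p4,t1)}
  ∪ pre   = {in(p4,t1)} ∪ {truck_at(t1,whs1)}
          = {in(p4,t1), truck_at(t1,whs1)}

== RESULT ==
["in(p4,t1)", "truck_at(t1,whs1)"]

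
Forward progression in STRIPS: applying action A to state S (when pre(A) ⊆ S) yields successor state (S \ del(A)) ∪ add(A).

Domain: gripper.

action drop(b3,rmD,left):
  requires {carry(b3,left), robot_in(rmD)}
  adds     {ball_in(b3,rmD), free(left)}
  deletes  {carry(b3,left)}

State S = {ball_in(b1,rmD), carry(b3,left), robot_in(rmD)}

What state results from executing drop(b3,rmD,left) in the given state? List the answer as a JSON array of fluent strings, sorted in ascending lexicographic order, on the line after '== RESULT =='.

Progress:
  pre ⊆ S: {carry(b3,left), robot_in(rmD)} ⊆ S  — applicable
  S \ del = {ball_in(b1,rmD), robot_in(rmD)}
  ∪ add   = {ball_in(b1,rmD), ball_in(b3,rmD), free(left), robot_in(rmD)}

== RESULT ==
["ball_in(b1,rmD)", "ball_in(b3,rmD)", "free(left)", "robot_in(rmD)"]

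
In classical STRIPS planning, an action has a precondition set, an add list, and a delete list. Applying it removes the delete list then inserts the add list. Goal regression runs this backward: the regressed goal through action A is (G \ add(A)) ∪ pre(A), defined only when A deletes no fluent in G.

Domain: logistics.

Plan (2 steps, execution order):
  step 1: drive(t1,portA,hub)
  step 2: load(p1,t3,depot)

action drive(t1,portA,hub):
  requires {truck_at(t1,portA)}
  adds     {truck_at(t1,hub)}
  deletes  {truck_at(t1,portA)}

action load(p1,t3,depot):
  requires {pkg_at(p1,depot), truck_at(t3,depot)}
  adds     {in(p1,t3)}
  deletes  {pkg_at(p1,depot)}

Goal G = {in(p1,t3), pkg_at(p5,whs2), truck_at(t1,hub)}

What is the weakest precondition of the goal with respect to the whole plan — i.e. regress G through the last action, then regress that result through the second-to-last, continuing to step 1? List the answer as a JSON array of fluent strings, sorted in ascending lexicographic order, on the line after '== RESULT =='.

Work backward from the goal:
  through step 2 (load(p1,t3,depot)): drop {in(p1,t3)}, keep {pkg_at(p5,whs2), truck_at(t1,hub)}, require {pkg_at(p1,depot), truck_at(t3,depot)}
    → {pkg_at(p1,depot), pkg_at(p5,whs2), truck_at(t1,hub), truck_at(t3,depot)}
  through step 1 (drive(t1,portA,hub)): drop {truck_at(t1,hub)}, keep {pkg_at(p1,depot), pkg_at(p5,whs2), truck_at(t3,depot)}, require {truck_at(t1,portA)}
    → {pkg_at(p1,depot), pkg_at(p5,whs2), truck_at(t1,portA), truck_at(t3,depot)}

== RESULT ==
["pkg_at(p1,depot)", "pkg_at(p5,whs2)", "truck_at(t1,portA)", "truck_at(t3,depot)"]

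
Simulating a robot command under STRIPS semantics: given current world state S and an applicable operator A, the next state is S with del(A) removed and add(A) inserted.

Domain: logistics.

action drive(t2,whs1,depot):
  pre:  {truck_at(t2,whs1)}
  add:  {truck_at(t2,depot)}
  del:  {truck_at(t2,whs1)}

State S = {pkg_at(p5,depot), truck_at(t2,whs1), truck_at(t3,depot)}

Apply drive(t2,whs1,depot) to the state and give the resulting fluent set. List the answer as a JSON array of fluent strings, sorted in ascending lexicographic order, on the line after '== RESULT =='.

Progress:
  pre ⊆ S: {truck_at(t2,whs1)} ⊆ S  — applicable
  S \ del = {pkg_at(p5,depot), truck_at(t3,depot)}
  ∪ add   = {pkg_at(p5,depot), truck_at(t2,depot), truck_at(t3,depot)}

== RESULT ==
["pkg_at(p5,depot)", "truck_at(t2,depot)", "truck_at(t3,depot)"]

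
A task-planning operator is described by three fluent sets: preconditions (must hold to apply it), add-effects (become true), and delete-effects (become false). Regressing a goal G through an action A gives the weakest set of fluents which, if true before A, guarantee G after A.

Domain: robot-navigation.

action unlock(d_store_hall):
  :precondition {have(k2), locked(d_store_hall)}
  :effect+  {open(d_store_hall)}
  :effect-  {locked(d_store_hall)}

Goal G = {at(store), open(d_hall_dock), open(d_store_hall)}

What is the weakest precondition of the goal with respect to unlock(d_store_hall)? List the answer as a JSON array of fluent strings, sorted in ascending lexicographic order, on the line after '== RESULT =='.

Regress:
  G ∩ del = {}  (empty — regression defined)
  G \ add = {at(store), open(d_hall_dock), open(d_store_hall)} \ {open(d_store_hall)} = {at(store), open(d_hall_dock)}
  ∪ pre   = {at(store), open(d_hall_dock)} ∪ {have(k2), locked(d_store_hall)}
          = {at(store), have(k2), locked(d_store_hall), open(d_hall_dock)}

== RESULT ==
["at(store)", "have(k2)", "locked(d_store_hall)", "open(d_hall_dock)"]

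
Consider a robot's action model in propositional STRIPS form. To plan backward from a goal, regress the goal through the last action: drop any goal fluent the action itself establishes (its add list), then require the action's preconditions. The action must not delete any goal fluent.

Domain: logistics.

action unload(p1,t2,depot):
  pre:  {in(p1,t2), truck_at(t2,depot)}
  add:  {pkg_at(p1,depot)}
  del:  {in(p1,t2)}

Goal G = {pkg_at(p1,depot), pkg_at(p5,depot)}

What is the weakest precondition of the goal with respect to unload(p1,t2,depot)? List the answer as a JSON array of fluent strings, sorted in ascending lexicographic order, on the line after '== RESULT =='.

Compute (G \ add) ∪ pre:
  G ∩ del = {}  (empty — regression defined)
  G \ add = {pkg_at(p1,depot), pkg_at(p5,depot)} \ {pkg_at(p1,depot)} = {pkg_at(p5,depot)}
  ∪ pre   = {pkg_at(p5,depot)} ∪ {in(p1,t2), truck_at(t2,depot)}
          = {in(p1,t2), pkg_at(p5,depot), truck_at(t2,depot)}

== RESULT ==
["in(p1,t2)", "pkg_at(p5,depot)", "truck_at(t2,depot)"]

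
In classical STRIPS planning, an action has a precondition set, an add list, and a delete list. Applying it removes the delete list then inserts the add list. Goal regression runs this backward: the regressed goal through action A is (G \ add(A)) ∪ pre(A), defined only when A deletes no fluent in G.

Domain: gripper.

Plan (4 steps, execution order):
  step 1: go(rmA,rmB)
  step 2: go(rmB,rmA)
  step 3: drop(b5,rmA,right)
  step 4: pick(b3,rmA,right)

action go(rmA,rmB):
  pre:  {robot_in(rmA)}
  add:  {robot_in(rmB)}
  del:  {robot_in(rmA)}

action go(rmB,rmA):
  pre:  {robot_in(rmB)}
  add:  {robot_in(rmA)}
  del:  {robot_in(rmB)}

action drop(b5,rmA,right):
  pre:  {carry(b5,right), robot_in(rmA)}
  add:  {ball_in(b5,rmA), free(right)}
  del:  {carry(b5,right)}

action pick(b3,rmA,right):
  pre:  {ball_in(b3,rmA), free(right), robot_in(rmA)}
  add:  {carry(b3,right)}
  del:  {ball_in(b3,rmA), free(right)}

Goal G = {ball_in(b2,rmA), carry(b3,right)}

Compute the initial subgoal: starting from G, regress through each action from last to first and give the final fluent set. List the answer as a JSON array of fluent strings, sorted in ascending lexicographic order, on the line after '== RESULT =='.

Regress step by step:
  through step 4 (pick(b3,rmA,right)): drop {carry(b3,right)}, keep {ball_in(b2,rmA)}, require {ball_in(b3,rmA), free(right), robot_in(rmA)}
    → {ball_in(b2,rmA), ball_in(b3,rmA), free(right), robot_in(rmA)}
  through step 3 (drop(b5,rmA,right)): drop {free(right)}, keep {ball_in(b2,rmA), ball_in(b3,rmA), robot_in(rmA)}, require {carry(b5,right), robot_in(rmA)}
    → {ball_in(b2,rmA), ball_in(b3,rmA), carry(b5,right), robot_in(rmA)}
  through step 2 (go(rmB,rmA)): drop {robot_in(rmA)}, keep {ball_in(b2,rmA), ball_in(b3,rmA), carry(b5,right)}, require {robot_in(rmB)}
    → {ball_in(b2,rmA), ball_in(b3,rmA), carry(b5,right), robot_in(rmB)}
  through step 1 (go(rmA,rmB)): drop {robot_in(rmB)}, keep {ball_in(b2,rmA), ball_in(b3,rmA), carry(b5,right)}, require {robot_in(rmA)}
    → {ball_in(b2,rmA), ball_in(b3,rmA), carry(b5,right), robot_in(rmA)}

== RESULT ==
["ball_in(b2,rmA)", "ball_in(b3,rmA)", "carry(b5,right)", "robot_in(rmA)"]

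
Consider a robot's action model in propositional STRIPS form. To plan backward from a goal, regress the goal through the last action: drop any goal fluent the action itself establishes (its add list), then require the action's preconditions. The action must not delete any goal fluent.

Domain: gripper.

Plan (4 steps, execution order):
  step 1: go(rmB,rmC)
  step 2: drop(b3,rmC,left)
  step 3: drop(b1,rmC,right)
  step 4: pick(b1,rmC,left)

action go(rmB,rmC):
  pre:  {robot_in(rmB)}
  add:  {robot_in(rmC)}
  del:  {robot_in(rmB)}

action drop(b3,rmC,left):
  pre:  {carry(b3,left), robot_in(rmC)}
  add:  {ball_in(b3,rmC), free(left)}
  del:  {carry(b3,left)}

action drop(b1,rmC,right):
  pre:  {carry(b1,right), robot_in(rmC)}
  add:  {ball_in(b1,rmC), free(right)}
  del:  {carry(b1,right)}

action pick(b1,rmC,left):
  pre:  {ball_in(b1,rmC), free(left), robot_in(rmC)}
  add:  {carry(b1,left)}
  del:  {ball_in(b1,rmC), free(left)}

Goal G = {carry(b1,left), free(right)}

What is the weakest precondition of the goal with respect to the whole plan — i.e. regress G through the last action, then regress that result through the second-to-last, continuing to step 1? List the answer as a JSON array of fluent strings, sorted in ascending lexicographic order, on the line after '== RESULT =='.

Regress step by step:
  through step 4 (pick(b1,rmC,left)): drop {carry(b1,left)}, keep {free(right)}, require {ball_in(b1,rmC), free(left), robot_in(rmC)}
    → {ball_in(b1,rmC), free(left), free(right), robot_in(rmC)}
  through step 3 (drop(b1,rmC,right)): drop {ball_in(b1,rmC), free(right)}, keep {free(left), robot_in(rmC)}, require {carry(b1,right), robot_in(rmC)}
    → {carry(b1,right), free(left), robot_in(rmC)}
  through step 2 (drop(b3,rmC,left)): drop {free(left)}, keep {carry(b1,right), robot_in(rmC)}, require {carry(b3,left), robot_in(rmC)}
    → {carry(b1,right), carry(b3,left), robot_in(rmC)}
  through step 1 (go(rmB,rmC)): drop {robot_in(rmC)}, keep {carry(b1,right), carry(b3,left)}, require {robot_in(rmB)}
    → {carry(b1,right), carry(b3,left), robot_in(rmB)}

== RESULT ==
["carry(b1,right)", "carry(b3,left)", "robot_in(rmB)"]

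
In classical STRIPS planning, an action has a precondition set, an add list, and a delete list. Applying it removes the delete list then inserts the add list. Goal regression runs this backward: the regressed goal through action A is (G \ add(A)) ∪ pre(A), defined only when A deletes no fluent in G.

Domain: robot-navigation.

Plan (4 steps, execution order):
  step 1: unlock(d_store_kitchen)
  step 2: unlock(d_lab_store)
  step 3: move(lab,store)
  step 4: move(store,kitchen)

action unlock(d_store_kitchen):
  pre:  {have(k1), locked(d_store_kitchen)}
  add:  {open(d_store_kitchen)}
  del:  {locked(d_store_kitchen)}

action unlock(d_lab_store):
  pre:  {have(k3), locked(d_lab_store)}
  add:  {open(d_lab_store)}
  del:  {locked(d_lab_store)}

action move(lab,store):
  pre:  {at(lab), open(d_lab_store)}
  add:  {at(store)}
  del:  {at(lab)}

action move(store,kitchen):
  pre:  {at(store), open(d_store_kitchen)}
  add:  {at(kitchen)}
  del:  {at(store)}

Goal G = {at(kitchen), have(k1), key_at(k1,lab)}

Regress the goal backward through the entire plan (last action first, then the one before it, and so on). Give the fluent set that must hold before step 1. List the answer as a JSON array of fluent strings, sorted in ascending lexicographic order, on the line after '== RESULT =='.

Work backward from the goal:
  through step 4 (move(store,kitchen)): drop {at(kitchen)}, keep {have(k1), key_at(k1,lab)}, require {at(store), open(d_store_kitchen)}
    → {at(store), have(k1), key_at(k1,lab), open(d_store_kitchen)}
  through step 3 (move(lab,store)): drop {at(store)}, keep {have(k1), key_at(k1,lab), open(d_store_kitchen)}, require {at(lab), open(d_lab_store)}
    → {at(lab), have(k1), key_at(k1,lab), open(d_lab_store), open(d_store_kitchen)}
  through step 2 (unlock(d_lab_store)): drop {open(d_lab_store)}, keep {at(lab), have(k1), key_at(k1,lab), open(d_store_kitchen)}, require {have(k3), locked(d_lab_store)}
    → {at(lab), have(k1), have(k3), key_at(k1,lab), locked(d_lab_store), open(d_store_kitchen)}
  through step 1 (unlock(d_store_kitchen)): drop {open(d_store_kitchen)}, keep {at(lab), have(k1), have(k3), key_at(k1,lab), locked(d_lab_store)}, require {have(k1), locked(d_store_kitchen)}
    → {at(lab), have(k1), have(k3), key_at(k1,lab), locked(d_lab_store), locked(d_store_kitchen)}

== RESULT ==
["at(lab)", "have(k1)", "have(k3)", "key_at(k1,lab)", "locked(d_lab_store)", "locked(d_store_kitchen)"]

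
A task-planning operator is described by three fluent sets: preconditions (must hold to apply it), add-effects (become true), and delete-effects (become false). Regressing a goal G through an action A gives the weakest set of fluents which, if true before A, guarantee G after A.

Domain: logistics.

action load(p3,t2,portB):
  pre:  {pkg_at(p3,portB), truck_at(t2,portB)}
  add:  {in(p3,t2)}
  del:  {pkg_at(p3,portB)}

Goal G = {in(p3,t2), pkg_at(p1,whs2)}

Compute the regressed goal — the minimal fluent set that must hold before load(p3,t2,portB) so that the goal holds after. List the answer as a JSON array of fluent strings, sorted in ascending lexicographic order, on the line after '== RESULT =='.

Regress:
  G ∩ del = {}  (empty — regression defined)
  G \ add = {in(p3,t2), pkg_at(p1,whs2)} \ {in(p3,t2)} = {pkg_at(p1,whs2)}
  ∪ pre   = {pkg_at(p1,whs2)} ∪ {pkg_at(p3,portB), truck_at(t2,portB)}
          = {pkg_at(p1,whs2), pkg_at(p3,portB), truck_at(t2,portB)}

== RESULT ==
["pkg_at(p1,whs2)", "pkg_at(p3,portB)", "truck_at(t2,portB)"]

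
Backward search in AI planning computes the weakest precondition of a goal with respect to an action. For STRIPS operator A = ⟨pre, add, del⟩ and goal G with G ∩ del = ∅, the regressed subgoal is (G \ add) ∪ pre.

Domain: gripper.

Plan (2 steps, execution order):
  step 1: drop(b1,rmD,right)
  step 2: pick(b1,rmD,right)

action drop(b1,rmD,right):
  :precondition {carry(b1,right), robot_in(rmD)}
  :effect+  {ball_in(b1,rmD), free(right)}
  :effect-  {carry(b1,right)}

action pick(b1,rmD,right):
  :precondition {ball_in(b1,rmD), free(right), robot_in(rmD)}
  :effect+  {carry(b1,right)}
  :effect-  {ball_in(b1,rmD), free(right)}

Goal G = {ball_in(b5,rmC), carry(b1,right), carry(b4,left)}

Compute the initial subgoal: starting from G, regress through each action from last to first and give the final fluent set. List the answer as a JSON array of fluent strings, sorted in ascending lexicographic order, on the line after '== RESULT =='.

Regress step by step:
  through step 2 (pick(b1,rmD,right)): drop {carry(b1,right)}, keep {ball_in(b5,rmC), carry(b4,left)}, require {ball_in(b1,rmD), free(right), robot_in(rmD)}
    → {ball_in(b1,rmD), ball_in(b5,rmC), carry(b4,left), free(right), robot_in(rmD)}
  through step 1 (drop(b1,rmD,right)): drop {ball_in(b1,rmD), free(right)}, keep {ball_in(b5,rmC), carry(b4,left), robot_in(rmD)}, require {carry(b1,right), robot_in(rmD)}
    → {ball_in(b5,rmC), carry(b1,right), carry(b4,left), robot_in(rmD)}

== RESULT ==
["ball_in(b5,rmC)", "carry(b1,right)", "carry(b4,left)", "robot_in(rmD)"]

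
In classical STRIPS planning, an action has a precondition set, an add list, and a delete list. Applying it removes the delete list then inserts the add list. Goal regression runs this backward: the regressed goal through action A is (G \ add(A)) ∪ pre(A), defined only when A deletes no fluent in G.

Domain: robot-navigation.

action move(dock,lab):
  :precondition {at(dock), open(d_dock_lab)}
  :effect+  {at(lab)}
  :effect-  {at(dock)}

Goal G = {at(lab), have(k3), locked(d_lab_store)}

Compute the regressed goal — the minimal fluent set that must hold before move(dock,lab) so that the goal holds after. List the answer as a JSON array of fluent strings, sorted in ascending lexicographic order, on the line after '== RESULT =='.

Regress:
  G ∩ del = {}  (empty — regression defined)
  G \ add = {at(lab), have(k3), locked(d_lab_store)} \ {at(lab)} = {have(k3), locked(d_lab_store)}
  ∪ pre   = {have(k3), locked(d_lab_store)} ∪ {at(dock), open(d_dock_lab)}
          = {at(dock), have(k3), locked(d_lab_store), open(d_dock_lab)}

== RESULT ==
["at(dock)", "have(k3)", "locked(d_lab_store)", "open(d_dock_lab)"]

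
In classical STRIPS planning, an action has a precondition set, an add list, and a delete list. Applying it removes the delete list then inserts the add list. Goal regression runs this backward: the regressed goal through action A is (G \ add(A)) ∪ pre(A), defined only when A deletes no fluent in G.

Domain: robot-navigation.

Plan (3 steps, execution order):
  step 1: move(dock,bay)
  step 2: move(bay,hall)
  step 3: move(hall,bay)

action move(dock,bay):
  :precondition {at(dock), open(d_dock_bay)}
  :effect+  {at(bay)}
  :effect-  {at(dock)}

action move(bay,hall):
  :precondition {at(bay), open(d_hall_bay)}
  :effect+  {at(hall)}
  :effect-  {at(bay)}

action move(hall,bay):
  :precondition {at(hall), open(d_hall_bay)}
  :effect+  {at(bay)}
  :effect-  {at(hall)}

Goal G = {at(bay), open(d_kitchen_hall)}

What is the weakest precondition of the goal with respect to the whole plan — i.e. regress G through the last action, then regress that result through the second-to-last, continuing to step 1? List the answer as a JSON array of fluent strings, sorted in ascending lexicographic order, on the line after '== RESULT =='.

Work backward from the goal:
  through step 3 (move(hall,bay)): drop {at(bay)}, keep {open(d_kitchen_hall)}, require {at(hall), open(d_hall_bay)}
    → {at(hall), open(d_hall_bay), open(d_kitchen_hall)}
  through step 2 (move(bay,hall)): drop {at(hall)}, keep {open(d_hall_bay), open(d_kitchen_hall)}, require {at(bay), open(d_hall_bay)}
    → {at(bay), open(d_hall_bay), open(d_kitchen_hall)}
  through step 1 (move(dock,bay)): drop {at(bay)}, keep {open(d_hall_bay), open(d_kitchen_hall)}, require {at(dock), open(d_dock_bay)}
    → {at(dock), open(d_dock_bay), open(d_hall_bay), open(d_kitchen_hall)}

== RESULT ==
["at(dock)", "open(d_dock_bay)", "open(d_hall_bay)", "open(d_kitchen_hall)"]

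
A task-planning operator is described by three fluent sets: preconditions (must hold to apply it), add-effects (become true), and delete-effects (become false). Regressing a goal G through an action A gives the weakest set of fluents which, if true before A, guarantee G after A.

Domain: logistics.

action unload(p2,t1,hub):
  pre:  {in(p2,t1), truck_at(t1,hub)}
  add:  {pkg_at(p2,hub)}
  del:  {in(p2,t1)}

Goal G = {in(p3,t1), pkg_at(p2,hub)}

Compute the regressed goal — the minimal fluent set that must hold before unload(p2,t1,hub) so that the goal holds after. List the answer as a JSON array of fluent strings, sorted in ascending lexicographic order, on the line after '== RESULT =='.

Compute (G \ add) ∪ pre:
  G ∩ del = {}  (empty — regression defined)
  G \ add = {in(p3,t1), pkg_at(p2,hub)} \ {pkg_at(p2,hub)} = {in(p3,t1)}
  ∪ pre   = {in(p3,t1)} ∪ {in(p2,t1), truck_at(t1,hub)}
          = {in(p2,t1), in(p3,t1), truck_at(t1,hub)}

== RESULT ==
["in(p2,t1)", "in(p3,t1)", "truck_at(t1,hub)"]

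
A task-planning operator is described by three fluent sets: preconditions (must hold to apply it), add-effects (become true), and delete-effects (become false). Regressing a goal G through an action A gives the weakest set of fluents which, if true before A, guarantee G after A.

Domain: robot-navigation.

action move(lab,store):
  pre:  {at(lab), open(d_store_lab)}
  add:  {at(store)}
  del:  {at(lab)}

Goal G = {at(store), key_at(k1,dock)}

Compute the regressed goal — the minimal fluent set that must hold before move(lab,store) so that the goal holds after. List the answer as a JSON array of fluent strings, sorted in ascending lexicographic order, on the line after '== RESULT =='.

Compute (G \ add) ∪ pre:
  G ∩ del = {}  (empty — regression defined)
  G \ add = {at(store), key_at(k1,dock)} \ {at(store)} = {key_at(k1,dock)}
  ∪ pre   = {key_at(k1,dock)} ∪ {at(lab), open(d_store_lab)}
          = {at(lab), key_at(k1,dock), open(d_store_lab)}

== RESULT ==
["at(lab)", "key_at(k1,dock)", "open(d_store_lab)"]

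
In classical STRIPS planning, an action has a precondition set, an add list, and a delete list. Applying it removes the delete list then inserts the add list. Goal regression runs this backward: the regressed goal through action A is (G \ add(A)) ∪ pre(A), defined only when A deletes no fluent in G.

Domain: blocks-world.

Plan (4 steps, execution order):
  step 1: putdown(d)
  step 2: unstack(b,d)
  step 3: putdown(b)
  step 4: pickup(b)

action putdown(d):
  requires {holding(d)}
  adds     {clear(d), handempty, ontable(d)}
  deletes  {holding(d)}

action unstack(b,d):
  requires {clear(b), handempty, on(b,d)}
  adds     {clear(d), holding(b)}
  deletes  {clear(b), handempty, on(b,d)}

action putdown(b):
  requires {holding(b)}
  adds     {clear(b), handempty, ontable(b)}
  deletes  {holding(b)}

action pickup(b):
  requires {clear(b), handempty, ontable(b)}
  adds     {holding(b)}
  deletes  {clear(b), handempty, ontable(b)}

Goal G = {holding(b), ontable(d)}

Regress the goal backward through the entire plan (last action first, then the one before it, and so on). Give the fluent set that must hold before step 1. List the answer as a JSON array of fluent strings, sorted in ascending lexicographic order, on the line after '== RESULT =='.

Regress step by step:
  through step 4 (pickup(b)): drop {holding(b)}, keep {ontable(d)}, require {clear(b), handempty, ontable(b)}
    → {clear(b), handempty, ontable(b), ontable(d)}
  through step 3 (putdown(b)): drop {clear(b), handempty, ontable(b)}, keep {ontable(d)}, require {holding(b)}
    → {holding(b), ontable(d)}
  through step 2 (unstack(b,d)): drop {holding(b)}, keep {ontable(d)}, require {clear(b), handempty, on(b,d)}
    → {clear(b), handempty, on(b,d), ontable(d)}
  through step 1 (putdown(d)): drop {handempty, ontable(d)}, keep {clear(b), on(b,d)}, require {holding(d)}
    → {clear(b), holding(d), on(b,d)}

== RESULT ==
["clear(b)", "holding(d)", "on(b,d)"]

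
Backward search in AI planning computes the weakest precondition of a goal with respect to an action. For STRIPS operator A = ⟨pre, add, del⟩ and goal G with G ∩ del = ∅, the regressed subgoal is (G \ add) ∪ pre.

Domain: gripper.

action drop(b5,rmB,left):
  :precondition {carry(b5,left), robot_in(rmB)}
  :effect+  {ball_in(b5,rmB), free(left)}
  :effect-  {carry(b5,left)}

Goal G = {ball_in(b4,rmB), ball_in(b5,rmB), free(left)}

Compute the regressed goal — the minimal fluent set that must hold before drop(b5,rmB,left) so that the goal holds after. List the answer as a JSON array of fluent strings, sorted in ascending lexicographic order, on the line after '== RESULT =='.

Regress:
  G ∩ del = {}  (empty — regression defined)
  G \ add = {ball_in(b4,rmB), ball_in(b5,rmB), free(left)} \ {ball_in(b5,rmB), free(left)} = {ball_in(b4,rmB)}
  ∪ pre   = {ball_in(b4,rmB)} ∪ {carry(b5,left), robot_in(rmB)}
          = {ball_in(b4,rmB), carry(b5,left), robot_in(rmB)}

== RESULT ==
["ball_in(b4,rmB)", "carry(b5,left)", "robot_in(rmB)"]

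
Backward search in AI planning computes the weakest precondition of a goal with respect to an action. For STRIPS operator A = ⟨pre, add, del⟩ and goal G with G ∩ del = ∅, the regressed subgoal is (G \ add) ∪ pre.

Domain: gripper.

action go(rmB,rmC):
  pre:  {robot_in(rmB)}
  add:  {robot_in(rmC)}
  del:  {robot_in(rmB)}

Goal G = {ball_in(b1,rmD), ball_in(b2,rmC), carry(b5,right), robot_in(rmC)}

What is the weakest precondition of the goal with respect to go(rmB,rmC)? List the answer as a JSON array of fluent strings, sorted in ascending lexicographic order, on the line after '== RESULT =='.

Compute (G \ add) ∪ pre:
  G ∩ del = {}  (empty — regression defined)
  G \ add = {ball_in(b1,rmD), ball_in(b2,rmC), carry(b5,right), robot_in(rmC)} \ {robot_in(rmC)} = {ball_in(b1,rmD), ball_in(b2,rmC), carry(b5,right)}
  ∪ pre   = {ball_in(b1,rmD), ball_in(b2,rmC), carry(b5,right)} ∪ {robot_in(rmB)}
          = {ball_in(b1,rmD), ball_in(b2,rmC), carry(b5,right), robot_in(rmB)}

== RESULT ==
["ball_in(b1,rmD)", "ball_in(b2,rmC)", "carry(b5,right)", "robot_in(rmB)"]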